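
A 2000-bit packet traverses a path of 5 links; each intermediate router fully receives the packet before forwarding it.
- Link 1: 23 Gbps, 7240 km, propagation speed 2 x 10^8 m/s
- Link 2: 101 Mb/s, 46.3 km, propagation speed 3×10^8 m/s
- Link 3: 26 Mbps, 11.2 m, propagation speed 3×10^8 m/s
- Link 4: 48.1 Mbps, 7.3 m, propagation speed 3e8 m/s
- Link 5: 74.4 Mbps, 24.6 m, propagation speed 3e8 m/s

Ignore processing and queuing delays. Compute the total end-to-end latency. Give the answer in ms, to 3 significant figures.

Transmission delays (L/R per hop): 8.69565e-05, 0.019802, 0.0769231, 0.04158, 0.0268817 ms; sum = 0.165274 ms.
Propagation delays (d/s per hop): 36.2, 0.154333, 3.73333e-05, 2.43333e-05, 8.2e-05 ms; sum = 36.3545 ms.
End-to-end = 36.5 ms.

36.5 ms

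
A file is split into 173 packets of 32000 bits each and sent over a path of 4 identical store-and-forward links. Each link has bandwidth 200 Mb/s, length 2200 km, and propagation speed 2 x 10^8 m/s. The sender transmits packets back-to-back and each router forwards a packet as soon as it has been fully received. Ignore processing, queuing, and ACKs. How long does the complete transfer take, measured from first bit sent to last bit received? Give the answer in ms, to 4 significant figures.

Per-hop transmission t_tx = L/R = 32000/200000000 = 0.16 ms.
Per-hop propagation t_prop = 2200000/200000000 = 11 ms.
Pipeline fill: first packet needs 4·t_tx to clear all hops; remaining 172 packets each add one t_tx.
Total = (4+173-1)·t_tx + 4·t_prop = 176·0.16 + 4·11 = 72.16 ms.

72.16 ms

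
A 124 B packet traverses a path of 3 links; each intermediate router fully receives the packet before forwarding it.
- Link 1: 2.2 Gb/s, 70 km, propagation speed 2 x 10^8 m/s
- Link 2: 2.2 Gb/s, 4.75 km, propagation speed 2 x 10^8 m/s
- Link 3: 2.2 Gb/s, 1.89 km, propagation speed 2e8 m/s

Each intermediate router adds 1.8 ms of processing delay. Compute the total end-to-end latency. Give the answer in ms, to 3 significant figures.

L = 124 × 8 = 992 bits.
Transmission delay per hop = L/R = 992/2200000000 = 0.000450909 ms; 3 hops → 0.00135273 ms.
Propagation delays (d/s per hop): 0.35, 0.02375, 0.00945 ms; sum = 0.3832 ms.
Processing at 2 router(s): 2 × 1.8 ms = 3.6 ms.
End-to-end = 3.98 ms.

3.98 ms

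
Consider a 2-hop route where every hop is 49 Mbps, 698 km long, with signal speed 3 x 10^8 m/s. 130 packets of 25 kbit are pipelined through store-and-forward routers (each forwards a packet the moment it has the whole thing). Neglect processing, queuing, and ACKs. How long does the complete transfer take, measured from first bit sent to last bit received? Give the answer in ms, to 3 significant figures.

Per-hop transmission t_tx = L/R = 25000/49000000 = 0.510204 ms.
Per-hop propagation t_prop = 698000/300000000 = 2.32667 ms.
Pipeline fill: first packet needs 2·t_tx to clear all hops; remaining 129 packets each add one t_tx.
Total = (2+130-1)·t_tx + 2·t_prop = 131·0.510204 + 2·2.32667 = 71.5 ms.

71.5 ms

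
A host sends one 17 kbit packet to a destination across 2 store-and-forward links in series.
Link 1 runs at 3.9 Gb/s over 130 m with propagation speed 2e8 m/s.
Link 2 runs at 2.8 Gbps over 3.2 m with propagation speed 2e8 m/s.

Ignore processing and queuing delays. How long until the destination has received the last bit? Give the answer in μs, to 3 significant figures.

L = 17000 bits.
Transmission delays (L/R per hop): 4.35897, 6.07143 μs; sum = 10.4304 μs.
Propagation delays (d/s per hop): 0.65, 0.016 μs; sum = 0.666 μs.
End-to-end = 11.1 μs.

11.1 μs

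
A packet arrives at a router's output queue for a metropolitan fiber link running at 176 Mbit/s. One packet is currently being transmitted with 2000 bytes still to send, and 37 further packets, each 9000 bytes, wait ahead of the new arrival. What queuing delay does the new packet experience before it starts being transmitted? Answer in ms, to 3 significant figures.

15.2 ms

Each queued packet: L/R = 72000/176000000 = 0.409091 ms.
37 queued → 15.1364 ms.
Plus remaining 16000 bits of current packet: 0.0909091 ms.
Queuing delay = 15.2 ms.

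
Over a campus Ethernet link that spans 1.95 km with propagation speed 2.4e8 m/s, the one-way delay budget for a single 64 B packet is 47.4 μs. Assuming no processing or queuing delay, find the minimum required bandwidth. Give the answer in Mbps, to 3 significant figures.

L = 512 bits.
Propagation delay = 1950 / 240000000 = 8.125 μs.
Transmission budget = 47.4 − 8.125 = 39.275 μs.
R ≥ L / t_tx = 512 bits / 3.9275e-05 s = 13.0 Mbps.

13.0 Mbps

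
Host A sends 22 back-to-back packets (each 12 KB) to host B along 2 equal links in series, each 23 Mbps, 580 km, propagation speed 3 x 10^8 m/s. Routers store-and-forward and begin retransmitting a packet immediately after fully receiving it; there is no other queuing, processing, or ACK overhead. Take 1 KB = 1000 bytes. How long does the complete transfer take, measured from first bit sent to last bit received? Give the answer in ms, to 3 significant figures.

Per-hop transmission t_tx = L/R = 96000/23000000 = 4.17391 ms.
Per-hop propagation t_prop = 580000/300000000 = 1.93333 ms.
Pipeline fill: first packet needs 2·t_tx to clear all hops; remaining 21 packets each add one t_tx.
Total = (2+22-1)·t_tx + 2·t_prop = 23·4.17391 + 2·1.93333 = 99.9 ms.

99.9 ms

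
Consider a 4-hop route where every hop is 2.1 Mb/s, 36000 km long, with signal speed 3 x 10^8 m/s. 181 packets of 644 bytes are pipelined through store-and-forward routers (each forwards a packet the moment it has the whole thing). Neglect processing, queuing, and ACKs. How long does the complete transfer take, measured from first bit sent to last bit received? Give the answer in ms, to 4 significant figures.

Per-hop transmission t_tx = L/R = 5152/2100000 = 2.45333 ms.
Per-hop propagation t_prop = 36000000/300000000 = 120 ms.
Pipeline fill: first packet needs 4·t_tx to clear all hops; remaining 180 packets each add one t_tx.
Total = (4+181-1)·t_tx + 4·t_prop = 184·2.45333 + 4·120 = 931.4 ms.

931.4 ms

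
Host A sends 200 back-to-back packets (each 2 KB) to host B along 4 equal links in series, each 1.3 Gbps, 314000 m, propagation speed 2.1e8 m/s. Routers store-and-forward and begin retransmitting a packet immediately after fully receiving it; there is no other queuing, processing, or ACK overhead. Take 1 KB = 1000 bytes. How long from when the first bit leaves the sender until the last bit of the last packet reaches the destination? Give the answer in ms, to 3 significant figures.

8.48 ms

Per-hop transmission t_tx = L/R = 16000/1300000000 = 0.0123077 ms.
Per-hop propagation t_prop = 314000/210000000 = 1.49524 ms.
Pipeline fill: first packet needs 4·t_tx to clear all hops; remaining 199 packets each add one t_tx.
Total = (4+200-1)·t_tx + 4·t_prop = 203·0.0123077 + 4·1.49524 = 8.48 ms.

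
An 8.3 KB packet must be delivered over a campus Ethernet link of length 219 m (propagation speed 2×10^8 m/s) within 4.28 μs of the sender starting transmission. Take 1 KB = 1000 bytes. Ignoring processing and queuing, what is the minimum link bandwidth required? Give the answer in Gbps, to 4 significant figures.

20.85 Gbps

L = 66400 bits.
Propagation delay = 219 / 200000000 = 1.095 μs.
Transmission budget = 4.28 − 1.095 = 3.185 μs.
R ≥ L / t_tx = 66400 bits / 3.185e-06 s = 20.85 Gbps.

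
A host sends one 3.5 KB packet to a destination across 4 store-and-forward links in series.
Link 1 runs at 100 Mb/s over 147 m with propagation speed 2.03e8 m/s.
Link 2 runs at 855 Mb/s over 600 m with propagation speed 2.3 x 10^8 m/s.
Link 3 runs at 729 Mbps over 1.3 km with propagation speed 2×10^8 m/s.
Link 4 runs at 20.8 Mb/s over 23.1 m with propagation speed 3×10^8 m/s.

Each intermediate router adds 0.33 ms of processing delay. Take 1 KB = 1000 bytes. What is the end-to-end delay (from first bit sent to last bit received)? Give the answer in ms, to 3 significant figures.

2.70 ms

L = 28000 bits.
Transmission delays (L/R per hop): 0.28, 0.0327485, 0.0384088, 1.34615 ms; sum = 1.69731 ms.
Propagation delays (d/s per hop): 0.000724138, 0.0026087, 0.0065, 7.7e-05 ms; sum = 0.00990983 ms.
Processing at 3 router(s): 3 × 0.33 ms = 0.99 ms.
End-to-end = 2.70 ms.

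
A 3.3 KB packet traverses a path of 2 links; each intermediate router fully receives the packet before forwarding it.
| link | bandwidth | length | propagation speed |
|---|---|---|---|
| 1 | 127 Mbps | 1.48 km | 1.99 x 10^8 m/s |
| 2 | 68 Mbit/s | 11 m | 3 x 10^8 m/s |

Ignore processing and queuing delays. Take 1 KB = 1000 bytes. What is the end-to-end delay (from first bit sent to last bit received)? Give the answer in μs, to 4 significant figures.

L = 26400 bits.
Transmission delays (L/R per hop): 207.874, 388.235 μs; sum = 596.109 μs.
Propagation delays (d/s per hop): 7.43719, 0.0366667 μs; sum = 7.47385 μs.
End-to-end = 603.6 μs.

603.6 μs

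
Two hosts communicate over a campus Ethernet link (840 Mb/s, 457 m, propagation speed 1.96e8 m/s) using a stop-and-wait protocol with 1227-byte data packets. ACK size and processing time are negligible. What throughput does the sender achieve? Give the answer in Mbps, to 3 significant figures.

t_tx = L/R = 9816/840000000 = 1.16857e-05 s.
t_prop = 457/196000000 = 2.33163e-06 s; RTT = 4.66327e-06 s.
Cycle = t_tx + RTT = 1.6349e-05 s.
Throughput = L / cycle = 9816 / 1.6349e-05 = 600 Mbps.

600 Mbps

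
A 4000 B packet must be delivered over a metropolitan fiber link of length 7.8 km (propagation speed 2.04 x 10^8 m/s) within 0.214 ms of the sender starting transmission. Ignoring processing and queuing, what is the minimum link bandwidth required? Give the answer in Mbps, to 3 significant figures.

L = 32000 bits.
Propagation delay = 7800 / 204000000 = 0.0382353 ms.
Transmission budget = 0.214 − 0.0382353 = 0.175765 ms.
R ≥ L / t_tx = 32000 bits / 0.000175765 s = 182 Mbps.

182 Mbps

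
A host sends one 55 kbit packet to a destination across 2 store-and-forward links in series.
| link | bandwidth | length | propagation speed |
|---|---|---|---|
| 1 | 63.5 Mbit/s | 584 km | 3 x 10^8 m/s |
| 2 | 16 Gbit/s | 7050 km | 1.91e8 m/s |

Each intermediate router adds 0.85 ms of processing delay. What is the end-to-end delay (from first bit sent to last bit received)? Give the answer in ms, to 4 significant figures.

40.58 ms

L = 55000 bits.
Transmission delays (L/R per hop): 0.866142, 0.0034375 ms; sum = 0.869579 ms.
Propagation delays (d/s per hop): 1.94667, 36.911 ms; sum = 38.8577 ms.
Processing at 1 router(s): 1 × 0.85 ms = 0.85 ms.
End-to-end = 40.58 ms.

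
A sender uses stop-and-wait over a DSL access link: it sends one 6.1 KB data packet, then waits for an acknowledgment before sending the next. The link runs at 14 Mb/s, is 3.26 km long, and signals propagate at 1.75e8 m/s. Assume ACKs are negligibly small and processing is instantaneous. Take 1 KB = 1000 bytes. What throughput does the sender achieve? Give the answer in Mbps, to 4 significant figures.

13.85 Mbps

t_tx = L/R = 48800/14000000 = 0.00348571 s.
t_prop = 3260/175000000 = 1.86286e-05 s; RTT = 3.72571e-05 s.
Cycle = t_tx + RTT = 0.00352297 s.
Throughput = L / cycle = 48800 / 0.00352297 = 13.85 Mbps.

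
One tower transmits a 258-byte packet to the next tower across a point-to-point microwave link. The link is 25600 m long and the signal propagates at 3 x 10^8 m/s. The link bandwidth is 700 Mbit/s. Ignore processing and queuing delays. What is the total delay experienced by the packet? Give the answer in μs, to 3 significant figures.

88.3 μs

L = 258 × 8 = 2064 bits.
Transmission delay = L/R = 2064 / 700000000 = 2.94857 μs.
Propagation delay = d/s = 25600 m / 300000000 m/s = 85.3333 μs.
Total = 88.3 μs.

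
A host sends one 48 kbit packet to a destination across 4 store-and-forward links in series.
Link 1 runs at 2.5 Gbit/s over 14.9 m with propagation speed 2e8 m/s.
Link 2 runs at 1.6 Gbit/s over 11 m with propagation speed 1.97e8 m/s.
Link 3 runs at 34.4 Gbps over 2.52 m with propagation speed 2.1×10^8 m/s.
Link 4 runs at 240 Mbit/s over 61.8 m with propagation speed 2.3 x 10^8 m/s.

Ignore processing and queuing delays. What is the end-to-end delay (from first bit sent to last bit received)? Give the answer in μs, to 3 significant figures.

251 μs

L = 48000 bits.
Transmission delays (L/R per hop): 19.2, 30, 1.39535, 200 μs; sum = 250.595 μs.
Propagation delays (d/s per hop): 0.0745, 0.0558376, 0.012, 0.268696 μs; sum = 0.411033 μs.
End-to-end = 251 μs.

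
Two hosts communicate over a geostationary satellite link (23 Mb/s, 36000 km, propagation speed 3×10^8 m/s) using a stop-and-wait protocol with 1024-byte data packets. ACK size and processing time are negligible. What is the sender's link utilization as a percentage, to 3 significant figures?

0.148 %

t_tx = L/R = 8192/23000000 = 0.000356174 s.
t_prop = 36000000/300000000 = 0.12 s; RTT = 0.24 s.
Cycle = t_tx + RTT = 0.240356 s.
Utilization = t_tx / cycle = 0.000356174/0.240356 = 0.148 %.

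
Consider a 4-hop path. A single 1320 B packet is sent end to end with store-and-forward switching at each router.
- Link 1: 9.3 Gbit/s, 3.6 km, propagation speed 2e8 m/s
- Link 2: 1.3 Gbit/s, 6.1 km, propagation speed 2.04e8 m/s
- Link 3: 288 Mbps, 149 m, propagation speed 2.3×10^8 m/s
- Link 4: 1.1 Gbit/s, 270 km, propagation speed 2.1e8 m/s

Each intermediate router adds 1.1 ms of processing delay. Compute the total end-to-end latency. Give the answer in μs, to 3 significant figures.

4690 μs

L = 1320 × 8 = 10560 bits.
Transmission delays (L/R per hop): 1.13548, 8.12308, 36.6667, 9.6 μs; sum = 55.5252 μs.
Propagation delays (d/s per hop): 18, 29.902, 0.647826, 1285.71 μs; sum = 1334.26 μs.
Processing at 3 router(s): 3 × 1.1 ms = 3300 μs.
End-to-end = 4690 μs.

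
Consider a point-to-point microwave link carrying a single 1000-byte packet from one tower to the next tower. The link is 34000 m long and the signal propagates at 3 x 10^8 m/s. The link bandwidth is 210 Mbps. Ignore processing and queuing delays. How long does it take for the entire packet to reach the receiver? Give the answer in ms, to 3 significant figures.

0.151 ms

L = 1000 × 8 = 8000 bits.
Transmission delay = L/R = 8000 / 210000000 = 0.0380952 ms.
Propagation delay = d/s = 34000 m / 300000000 m/s = 0.113333 ms.
Total = 0.151 ms.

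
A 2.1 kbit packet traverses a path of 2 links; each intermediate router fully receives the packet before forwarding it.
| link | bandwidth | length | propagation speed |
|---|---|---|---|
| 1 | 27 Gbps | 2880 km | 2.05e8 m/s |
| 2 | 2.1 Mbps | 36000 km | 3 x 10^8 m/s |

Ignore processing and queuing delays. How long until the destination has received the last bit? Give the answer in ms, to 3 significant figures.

135 ms

L = 2100 bits.
Transmission delays (L/R per hop): 7.77778e-05, 1 ms; sum = 1.00008 ms.
Propagation delays (d/s per hop): 14.0488, 120 ms; sum = 134.049 ms.
End-to-end = 135 ms.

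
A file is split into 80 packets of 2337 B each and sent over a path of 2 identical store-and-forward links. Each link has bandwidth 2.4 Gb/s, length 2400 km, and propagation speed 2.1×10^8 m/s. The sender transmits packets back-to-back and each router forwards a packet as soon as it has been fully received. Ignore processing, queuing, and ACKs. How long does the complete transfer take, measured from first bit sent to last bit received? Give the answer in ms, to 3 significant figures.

Per-hop transmission t_tx = L/R = 18696/2400000000 = 0.00779 ms.
Per-hop propagation t_prop = 2400000/210000000 = 11.4286 ms.
Pipeline fill: first packet needs 2·t_tx to clear all hops; remaining 79 packets each add one t_tx.
Total = (2+80-1)·t_tx + 2·t_prop = 81·0.00779 + 2·11.4286 = 23.5 ms.

23.5 ms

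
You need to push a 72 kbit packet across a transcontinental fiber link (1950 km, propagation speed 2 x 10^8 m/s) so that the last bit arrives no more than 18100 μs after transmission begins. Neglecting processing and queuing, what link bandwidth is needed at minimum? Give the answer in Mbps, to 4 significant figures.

Propagation delay = 1950000 / 200000000 = 9750 μs.
Transmission budget = 18100 − 9750 = 8350 μs.
R ≥ L / t_tx = 72000 bits / 0.00835 s = 8.623 Mbps.

8.623 Mbps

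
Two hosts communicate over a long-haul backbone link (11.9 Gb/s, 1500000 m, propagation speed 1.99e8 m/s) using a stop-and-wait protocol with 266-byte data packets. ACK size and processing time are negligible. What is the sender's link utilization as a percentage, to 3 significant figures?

0.00119 %

t_tx = L/R = 2128/11900000000 = 1.78824e-07 s.
t_prop = 1500000/199000000 = 0.00753769 s; RTT = 0.0150754 s.
Cycle = t_tx + RTT = 0.0150756 s.
Utilization = t_tx / cycle = 1.78824e-07/0.0150756 = 0.00119 %.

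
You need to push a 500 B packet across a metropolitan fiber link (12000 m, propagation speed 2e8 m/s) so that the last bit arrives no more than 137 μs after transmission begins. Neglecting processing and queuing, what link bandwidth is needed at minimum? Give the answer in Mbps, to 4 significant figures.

51.95 Mbps

L = 4000 bits.
Propagation delay = 12000 / 200000000 = 60 μs.
Transmission budget = 137 − 60 = 77 μs.
R ≥ L / t_tx = 4000 bits / 7.7e-05 s = 51.95 Mbps.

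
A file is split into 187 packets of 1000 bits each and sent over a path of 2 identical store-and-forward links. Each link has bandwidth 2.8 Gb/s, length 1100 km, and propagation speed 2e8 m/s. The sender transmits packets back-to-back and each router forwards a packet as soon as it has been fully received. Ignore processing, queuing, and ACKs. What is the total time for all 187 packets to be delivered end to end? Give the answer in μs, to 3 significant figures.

11100 μs

Per-hop transmission t_tx = L/R = 1000/2800000000 = 0.357143 μs.
Per-hop propagation t_prop = 1100000/200000000 = 5500 μs.
Pipeline fill: first packet needs 2·t_tx to clear all hops; remaining 186 packets each add one t_tx.
Total = (2+187-1)·t_tx + 2·t_prop = 188·0.357143 + 2·5500 = 11100 μs.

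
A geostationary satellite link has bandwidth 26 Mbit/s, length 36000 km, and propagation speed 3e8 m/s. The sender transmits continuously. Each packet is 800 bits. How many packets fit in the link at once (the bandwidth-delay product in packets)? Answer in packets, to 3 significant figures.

3900 packets

Propagation delay = 36000000 / 300000000 = 0.12 s.
BDP = R × t_prop = 26000000 × 0.12 = 3120000 bits.
In packets of 800 bits: 3900 packets.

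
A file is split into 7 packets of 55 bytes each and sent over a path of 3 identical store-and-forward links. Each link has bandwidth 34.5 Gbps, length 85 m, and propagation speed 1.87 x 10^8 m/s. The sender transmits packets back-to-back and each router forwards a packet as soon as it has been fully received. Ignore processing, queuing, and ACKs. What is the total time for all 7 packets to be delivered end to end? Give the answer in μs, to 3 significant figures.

Per-hop transmission t_tx = L/R = 440/34500000000 = 0.0127536 μs.
Per-hop propagation t_prop = 85/187000000 = 0.454545 μs.
Pipeline fill: first packet needs 3·t_tx to clear all hops; remaining 6 packets each add one t_tx.
Total = (3+7-1)·t_tx + 3·t_prop = 9·0.0127536 + 3·0.454545 = 1.48 μs.

1.48 μs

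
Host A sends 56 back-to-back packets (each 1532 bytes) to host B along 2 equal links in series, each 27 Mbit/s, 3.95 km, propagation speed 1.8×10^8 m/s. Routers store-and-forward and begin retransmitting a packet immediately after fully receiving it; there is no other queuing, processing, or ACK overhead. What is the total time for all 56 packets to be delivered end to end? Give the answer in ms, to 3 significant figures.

Per-hop transmission t_tx = L/R = 12256/27000000 = 0.453926 ms.
Per-hop propagation t_prop = 3950/180000000 = 0.0219444 ms.
Pipeline fill: first packet needs 2·t_tx to clear all hops; remaining 55 packets each add one t_tx.
Total = (2+56-1)·t_tx + 2·t_prop = 57·0.453926 + 2·0.0219444 = 25.9 ms.

25.9 ms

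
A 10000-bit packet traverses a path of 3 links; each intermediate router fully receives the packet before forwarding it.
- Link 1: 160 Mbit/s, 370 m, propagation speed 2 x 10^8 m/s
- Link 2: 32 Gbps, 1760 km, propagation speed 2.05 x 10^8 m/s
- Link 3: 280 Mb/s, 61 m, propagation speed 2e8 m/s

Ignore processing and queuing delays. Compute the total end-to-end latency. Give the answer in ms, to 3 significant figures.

Transmission delays (L/R per hop): 0.0625, 0.0003125, 0.0357143 ms; sum = 0.0985268 ms.
Propagation delays (d/s per hop): 0.00185, 8.58537, 0.000305 ms; sum = 8.58752 ms.
End-to-end = 8.69 ms.

8.69 ms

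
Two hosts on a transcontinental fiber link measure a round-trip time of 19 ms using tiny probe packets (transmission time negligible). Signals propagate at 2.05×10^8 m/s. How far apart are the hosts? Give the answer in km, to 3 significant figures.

One-way propagation = RTT/2 = 9.5 ms.
d = s × t = 2.05e+08 × 0.0095 = 1950 km.

1950 km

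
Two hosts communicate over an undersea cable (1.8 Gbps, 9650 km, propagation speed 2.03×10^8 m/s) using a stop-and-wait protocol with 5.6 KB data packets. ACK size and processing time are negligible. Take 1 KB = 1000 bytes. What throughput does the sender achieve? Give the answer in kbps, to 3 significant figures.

471 kbps

t_tx = L/R = 44800/1800000000 = 2.48889e-05 s.
t_prop = 9650000/2.03e+08 = 0.0475369 s; RTT = 0.0950739 s.
Cycle = t_tx + RTT = 0.0950988 s.
Throughput = L / cycle = 44800 / 0.0950988 = 471 kbps.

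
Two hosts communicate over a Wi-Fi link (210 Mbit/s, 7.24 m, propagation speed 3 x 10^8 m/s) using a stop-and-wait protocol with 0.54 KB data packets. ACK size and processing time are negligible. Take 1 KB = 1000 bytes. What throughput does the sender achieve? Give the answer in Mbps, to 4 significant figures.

209.5 Mbps

t_tx = L/R = 4320/210000000 = 2.05714e-05 s.
t_prop = 7.24/300000000 = 2.41333e-08 s; RTT = 4.82667e-08 s.
Cycle = t_tx + RTT = 2.06197e-05 s.
Throughput = L / cycle = 4320 / 2.06197e-05 = 209.5 Mbps.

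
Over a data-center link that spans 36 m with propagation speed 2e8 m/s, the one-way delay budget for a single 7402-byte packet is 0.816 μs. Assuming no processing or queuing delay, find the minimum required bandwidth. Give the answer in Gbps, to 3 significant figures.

93.1 Gbps

L = 59216 bits.
Propagation delay = 36 / 200000000 = 0.18 μs.
Transmission budget = 0.816 − 0.18 = 0.636 μs.
R ≥ L / t_tx = 59216 bits / 6.36e-07 s = 93.1 Gbps.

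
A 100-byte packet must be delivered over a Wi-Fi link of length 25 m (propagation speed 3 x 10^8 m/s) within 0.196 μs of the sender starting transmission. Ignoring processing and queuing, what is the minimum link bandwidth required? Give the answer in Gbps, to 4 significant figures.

7.101 Gbps

L = 800 bits.
Propagation delay = 25 / 300000000 = 0.0833333 μs.
Transmission budget = 0.196 − 0.0833333 = 0.112667 μs.
R ≥ L / t_tx = 800 bits / 1.12667e-07 s = 7.101 Gbps.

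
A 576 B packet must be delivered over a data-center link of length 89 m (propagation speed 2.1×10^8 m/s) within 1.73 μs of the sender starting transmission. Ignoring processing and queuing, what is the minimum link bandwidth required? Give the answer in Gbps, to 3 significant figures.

L = 4608 bits.
Propagation delay = 89 / 210000000 = 0.42381 μs.
Transmission budget = 1.73 − 0.42381 = 1.30619 μs.
R ≥ L / t_tx = 4608 bits / 1.30619e-06 s = 3.53 Gbps.

3.53 Gbps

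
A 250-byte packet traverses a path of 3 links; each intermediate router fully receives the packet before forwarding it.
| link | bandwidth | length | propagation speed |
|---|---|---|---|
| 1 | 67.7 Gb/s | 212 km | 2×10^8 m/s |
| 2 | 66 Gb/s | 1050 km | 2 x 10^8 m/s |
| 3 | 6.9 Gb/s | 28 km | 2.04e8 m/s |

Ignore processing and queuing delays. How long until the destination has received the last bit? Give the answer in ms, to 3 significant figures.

6.45 ms

L = 250 × 8 = 2000 bits.
Transmission delays (L/R per hop): 2.95421e-05, 3.0303e-05, 0.000289855 ms; sum = 0.0003497 ms.
Propagation delays (d/s per hop): 1.06, 5.25, 0.137255 ms; sum = 6.44725 ms.
End-to-end = 6.45 ms.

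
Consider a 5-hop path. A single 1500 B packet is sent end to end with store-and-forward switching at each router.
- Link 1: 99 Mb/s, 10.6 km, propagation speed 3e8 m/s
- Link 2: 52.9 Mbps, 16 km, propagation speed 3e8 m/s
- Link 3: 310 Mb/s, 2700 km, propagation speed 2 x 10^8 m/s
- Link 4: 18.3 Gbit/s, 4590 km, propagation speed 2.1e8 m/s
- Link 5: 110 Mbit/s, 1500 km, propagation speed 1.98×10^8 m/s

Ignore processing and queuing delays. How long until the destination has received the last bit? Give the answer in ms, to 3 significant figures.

43.5 ms

L = 1500 × 8 = 12000 bits.
Transmission delays (L/R per hop): 0.121212, 0.226843, 0.0387097, 0.000655738, 0.109091 ms; sum = 0.496512 ms.
Propagation delays (d/s per hop): 0.0353333, 0.0533333, 13.5, 21.8571, 7.57576 ms; sum = 43.0216 ms.
End-to-end = 43.5 ms.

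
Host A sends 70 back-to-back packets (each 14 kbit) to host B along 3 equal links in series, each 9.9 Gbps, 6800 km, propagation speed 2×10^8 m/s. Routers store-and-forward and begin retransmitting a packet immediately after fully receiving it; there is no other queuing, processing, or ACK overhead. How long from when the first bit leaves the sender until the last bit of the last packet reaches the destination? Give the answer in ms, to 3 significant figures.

Per-hop transmission t_tx = L/R = 14000/9900000000 = 0.00141414 ms.
Per-hop propagation t_prop = 6800000/200000000 = 34 ms.
Pipeline fill: first packet needs 3·t_tx to clear all hops; remaining 69 packets each add one t_tx.
Total = (3+70-1)·t_tx + 3·t_prop = 72·0.00141414 + 3·34 = 102 ms.

102 ms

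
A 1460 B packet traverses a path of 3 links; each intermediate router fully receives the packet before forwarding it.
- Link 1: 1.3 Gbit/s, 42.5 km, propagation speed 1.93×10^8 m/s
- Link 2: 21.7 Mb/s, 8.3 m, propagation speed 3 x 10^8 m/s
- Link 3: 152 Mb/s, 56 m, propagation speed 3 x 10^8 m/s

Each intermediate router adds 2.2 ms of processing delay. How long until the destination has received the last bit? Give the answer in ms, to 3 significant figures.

5.24 ms

L = 1460 × 8 = 11680 bits.
Transmission delays (L/R per hop): 0.00898462, 0.538249, 0.0768421 ms; sum = 0.624076 ms.
Propagation delays (d/s per hop): 0.220207, 2.76667e-05, 0.000186667 ms; sum = 0.220422 ms.
Processing at 2 router(s): 2 × 2.2 ms = 4.4 ms.
End-to-end = 5.24 ms.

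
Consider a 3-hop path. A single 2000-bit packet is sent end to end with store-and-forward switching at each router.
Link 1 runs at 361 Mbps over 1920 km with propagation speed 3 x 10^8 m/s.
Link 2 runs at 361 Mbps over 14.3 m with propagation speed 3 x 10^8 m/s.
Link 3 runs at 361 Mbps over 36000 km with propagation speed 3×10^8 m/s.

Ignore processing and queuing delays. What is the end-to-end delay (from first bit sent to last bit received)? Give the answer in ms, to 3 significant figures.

Transmission delay per hop = L/R = 2000/361000000 = 0.00554017 ms; 3 hops → 0.0166205 ms.
Propagation delays (d/s per hop): 6.4, 4.76667e-05, 120 ms; sum = 126.4 ms.
End-to-end = 126 ms.

126 ms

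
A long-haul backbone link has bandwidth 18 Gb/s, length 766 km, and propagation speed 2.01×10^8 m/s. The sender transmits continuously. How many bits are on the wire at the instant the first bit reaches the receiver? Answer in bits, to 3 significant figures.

68600000 bits

Propagation delay = 766000 / 2.01e+08 = 0.00381095 s.
BDP = R × t_prop = 18000000000 × 0.00381095 = 68597000 bits.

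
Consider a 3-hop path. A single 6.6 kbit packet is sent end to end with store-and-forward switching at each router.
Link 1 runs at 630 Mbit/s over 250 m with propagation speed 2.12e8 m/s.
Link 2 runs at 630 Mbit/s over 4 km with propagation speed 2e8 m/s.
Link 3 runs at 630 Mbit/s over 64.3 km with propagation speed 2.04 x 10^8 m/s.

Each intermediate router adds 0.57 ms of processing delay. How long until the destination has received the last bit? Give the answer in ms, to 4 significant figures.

1.508 ms

L = 6600 bits.
Transmission delay per hop = L/R = 6600/630000000 = 0.0104762 ms; 3 hops → 0.0314286 ms.
Propagation delays (d/s per hop): 0.00117925, 0.02, 0.315196 ms; sum = 0.336375 ms.
Processing at 2 router(s): 2 × 0.57 ms = 1.14 ms.
End-to-end = 1.508 ms.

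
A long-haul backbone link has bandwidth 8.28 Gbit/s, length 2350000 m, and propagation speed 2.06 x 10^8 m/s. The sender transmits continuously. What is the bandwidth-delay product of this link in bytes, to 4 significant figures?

Propagation delay = 2350000 / 206000000 = 0.0114078 s.
BDP = R × t_prop = 8.28e+09 × 0.0114078 = 94456300 bits.
In bytes: 94456300/8 = 11810000 bytes.

11810000 bytes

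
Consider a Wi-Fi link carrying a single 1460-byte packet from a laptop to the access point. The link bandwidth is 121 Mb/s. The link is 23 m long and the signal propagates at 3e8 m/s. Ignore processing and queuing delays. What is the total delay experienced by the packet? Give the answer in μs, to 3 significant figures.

L = 1460 × 8 = 11680 bits.
Transmission delay = L/R = 11680 / 121000000 = 96.5289 μs.
Propagation delay = d/s = 23 m / 300000000 m/s = 0.0766667 μs.
Total = 96.6 μs.

96.6 μs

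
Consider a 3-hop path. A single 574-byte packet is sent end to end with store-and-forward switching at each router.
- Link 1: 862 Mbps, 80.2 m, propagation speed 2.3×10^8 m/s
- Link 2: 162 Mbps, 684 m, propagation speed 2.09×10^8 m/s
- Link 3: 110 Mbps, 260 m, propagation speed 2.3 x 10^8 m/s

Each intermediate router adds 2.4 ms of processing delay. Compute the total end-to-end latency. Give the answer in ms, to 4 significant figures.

4.880 ms

L = 574 × 8 = 4592 bits.
Transmission delays (L/R per hop): 0.00532715, 0.0283457, 0.0417455 ms; sum = 0.0754183 ms.
Propagation delays (d/s per hop): 0.000348696, 0.00327273, 0.00113043 ms; sum = 0.00475186 ms.
Processing at 2 router(s): 2 × 2.4 ms = 4.8 ms.
End-to-end = 4.880 ms.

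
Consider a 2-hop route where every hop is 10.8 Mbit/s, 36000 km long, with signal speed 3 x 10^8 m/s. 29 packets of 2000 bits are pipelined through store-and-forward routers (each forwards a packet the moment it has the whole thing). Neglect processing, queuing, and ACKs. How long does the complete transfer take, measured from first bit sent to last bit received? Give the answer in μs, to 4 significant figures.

245600 μs

Per-hop transmission t_tx = L/R = 2000/10800000 = 185.185 μs.
Per-hop propagation t_prop = 36000000/300000000 = 120000 μs.
Pipeline fill: first packet needs 2·t_tx to clear all hops; remaining 28 packets each add one t_tx.
Total = (2+29-1)·t_tx + 2·t_prop = 30·185.185 + 2·120000 = 245600 μs.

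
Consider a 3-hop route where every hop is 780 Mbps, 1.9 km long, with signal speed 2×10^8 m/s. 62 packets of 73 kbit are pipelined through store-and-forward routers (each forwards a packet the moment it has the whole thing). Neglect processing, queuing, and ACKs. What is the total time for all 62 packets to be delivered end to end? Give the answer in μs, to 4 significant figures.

Per-hop transmission t_tx = L/R = 73000/780000000 = 93.5897 μs.
Per-hop propagation t_prop = 1900/200000000 = 9.5 μs.
Pipeline fill: first packet needs 3·t_tx to clear all hops; remaining 61 packets each add one t_tx.
Total = (3+62-1)·t_tx + 3·t_prop = 64·93.5897 + 3·9.5 = 6018 μs.

6018 μs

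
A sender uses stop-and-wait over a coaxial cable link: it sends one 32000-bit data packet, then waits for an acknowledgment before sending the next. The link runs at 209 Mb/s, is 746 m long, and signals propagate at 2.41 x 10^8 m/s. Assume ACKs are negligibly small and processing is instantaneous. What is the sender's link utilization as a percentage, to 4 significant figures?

t_tx = L/R = 32000/209000000 = 0.00015311 s.
t_prop = 746/241000000 = 3.09544e-06 s; RTT = 6.19087e-06 s.
Cycle = t_tx + RTT = 0.000159301 s.
Utilization = t_tx / cycle = 0.00015311/0.000159301 = 96.11 %.

96.11 %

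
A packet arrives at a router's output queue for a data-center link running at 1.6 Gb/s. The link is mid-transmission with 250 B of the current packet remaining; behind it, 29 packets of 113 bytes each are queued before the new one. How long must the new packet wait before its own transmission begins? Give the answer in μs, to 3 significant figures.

Each queued packet: L/R = 904/1600000000 = 0.565 μs.
29 queued → 16.385 μs.
Plus remaining 2000 bits of current packet: 1.25 μs.
Queuing delay = 17.6 μs.

17.6 μs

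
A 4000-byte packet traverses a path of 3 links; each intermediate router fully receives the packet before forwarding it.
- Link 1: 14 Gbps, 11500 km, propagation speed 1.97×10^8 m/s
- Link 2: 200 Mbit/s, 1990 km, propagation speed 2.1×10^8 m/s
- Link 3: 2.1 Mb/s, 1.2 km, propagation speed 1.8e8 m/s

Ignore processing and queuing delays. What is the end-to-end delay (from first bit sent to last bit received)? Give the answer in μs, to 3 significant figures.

L = 4000 × 8 = 32000 bits.
Transmission delays (L/R per hop): 2.28571, 160, 15238.1 μs; sum = 15400.4 μs.
Propagation delays (d/s per hop): 58375.6, 9476.19, 6.66667 μs; sum = 67858.5 μs.
End-to-end = 83300 μs.

83300 μs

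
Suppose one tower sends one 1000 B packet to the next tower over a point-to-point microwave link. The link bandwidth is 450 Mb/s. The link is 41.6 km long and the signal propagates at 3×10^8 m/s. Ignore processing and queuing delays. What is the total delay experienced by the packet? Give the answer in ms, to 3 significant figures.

L = 1000 × 8 = 8000 bits.
Transmission delay = L/R = 8000 / 450000000 = 0.0177778 ms.
Propagation delay = d/s = 41600 m / 300000000 m/s = 0.138667 ms.
Total = 0.156 ms.

0.156 ms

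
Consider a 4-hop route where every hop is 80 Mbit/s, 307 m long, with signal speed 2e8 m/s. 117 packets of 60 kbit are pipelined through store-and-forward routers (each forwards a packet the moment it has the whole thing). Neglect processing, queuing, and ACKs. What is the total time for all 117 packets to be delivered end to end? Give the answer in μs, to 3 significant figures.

90000 μs

Per-hop transmission t_tx = L/R = 60000/80000000 = 750 μs.
Per-hop propagation t_prop = 307/200000000 = 1.535 μs.
Pipeline fill: first packet needs 4·t_tx to clear all hops; remaining 116 packets each add one t_tx.
Total = (4+117-1)·t_tx + 4·t_prop = 120·750 + 4·1.535 = 90000 μs.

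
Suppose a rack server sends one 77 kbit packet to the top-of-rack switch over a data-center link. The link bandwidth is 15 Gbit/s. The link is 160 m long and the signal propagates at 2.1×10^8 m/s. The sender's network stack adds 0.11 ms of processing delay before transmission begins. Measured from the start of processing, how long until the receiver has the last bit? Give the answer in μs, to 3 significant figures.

116 μs

L = 77000 bits.
Transmission delay = L/R = 77000 / 15000000000 = 5.13333 μs.
Propagation delay = d/s = 160 m / 210000000 m/s = 0.761905 μs.
Plus processing delay 0.11 ms = 110 μs.
Total = 116 μs.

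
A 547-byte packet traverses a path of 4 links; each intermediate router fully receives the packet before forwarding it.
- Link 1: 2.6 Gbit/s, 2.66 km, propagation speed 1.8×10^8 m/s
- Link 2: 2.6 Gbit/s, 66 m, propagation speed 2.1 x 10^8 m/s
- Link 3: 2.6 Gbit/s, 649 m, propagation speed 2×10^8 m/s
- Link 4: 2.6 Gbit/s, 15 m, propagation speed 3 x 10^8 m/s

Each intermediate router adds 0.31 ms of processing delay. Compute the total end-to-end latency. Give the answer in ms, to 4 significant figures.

0.9551 ms

L = 547 × 8 = 4376 bits.
Transmission delay per hop = L/R = 4376/2600000000 = 0.00168308 ms; 4 hops → 0.00673231 ms.
Propagation delays (d/s per hop): 0.0147778, 0.000314286, 0.003245, 5e-05 ms; sum = 0.0183871 ms.
Processing at 3 router(s): 3 × 0.31 ms = 0.93 ms.
End-to-end = 0.9551 ms.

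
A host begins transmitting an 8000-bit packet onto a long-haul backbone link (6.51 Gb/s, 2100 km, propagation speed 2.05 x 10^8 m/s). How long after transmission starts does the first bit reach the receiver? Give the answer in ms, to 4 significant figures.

10.24 ms

First bit experiences only propagation delay: d/s = 2100000/2.05e+08 = 10.24 ms.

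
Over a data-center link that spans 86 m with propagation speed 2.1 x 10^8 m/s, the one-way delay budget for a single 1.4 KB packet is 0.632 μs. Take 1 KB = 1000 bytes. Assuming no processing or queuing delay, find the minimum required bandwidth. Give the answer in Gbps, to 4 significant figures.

50.34 Gbps

L = 11200 bits.
Propagation delay = 86 / 210000000 = 0.409524 μs.
Transmission budget = 0.632 − 0.409524 = 0.222476 μs.
R ≥ L / t_tx = 11200 bits / 2.22476e-07 s = 50.34 Gbps.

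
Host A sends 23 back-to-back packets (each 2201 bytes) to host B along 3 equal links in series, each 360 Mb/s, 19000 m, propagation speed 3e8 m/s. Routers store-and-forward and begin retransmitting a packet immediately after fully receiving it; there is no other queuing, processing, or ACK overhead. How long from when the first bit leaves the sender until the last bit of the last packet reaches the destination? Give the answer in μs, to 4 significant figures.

Per-hop transmission t_tx = L/R = 17608/360000000 = 48.9111 μs.
Per-hop propagation t_prop = 19000/300000000 = 63.3333 μs.
Pipeline fill: first packet needs 3·t_tx to clear all hops; remaining 22 packets each add one t_tx.
Total = (3+23-1)·t_tx + 3·t_prop = 25·48.9111 + 3·63.3333 = 1413 μs.

1413 μs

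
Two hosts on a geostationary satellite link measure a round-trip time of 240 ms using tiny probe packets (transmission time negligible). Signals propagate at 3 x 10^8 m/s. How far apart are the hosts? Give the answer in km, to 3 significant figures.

36000 km

One-way propagation = RTT/2 = 120 ms.
d = s × t = 300000000 × 0.12 = 36000 km.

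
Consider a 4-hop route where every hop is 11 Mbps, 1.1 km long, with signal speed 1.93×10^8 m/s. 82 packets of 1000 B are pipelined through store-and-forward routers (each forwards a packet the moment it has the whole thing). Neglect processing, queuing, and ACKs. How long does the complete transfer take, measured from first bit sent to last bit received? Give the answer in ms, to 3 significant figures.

61.8 ms

Per-hop transmission t_tx = L/R = 8000/11000000 = 0.727273 ms.
Per-hop propagation t_prop = 1100/193000000 = 0.00569948 ms.
Pipeline fill: first packet needs 4·t_tx to clear all hops; remaining 81 packets each add one t_tx.
Total = (4+82-1)·t_tx + 4·t_prop = 85·0.727273 + 4·0.00569948 = 61.8 ms.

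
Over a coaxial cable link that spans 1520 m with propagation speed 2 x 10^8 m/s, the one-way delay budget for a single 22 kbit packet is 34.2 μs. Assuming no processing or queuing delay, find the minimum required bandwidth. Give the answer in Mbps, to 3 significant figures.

Propagation delay = 1520 / 200000000 = 7.6 μs.
Transmission budget = 34.2 − 7.6 = 26.6 μs.
R ≥ L / t_tx = 22000 bits / 2.66e-05 s = 827 Mbps.

827 Mbps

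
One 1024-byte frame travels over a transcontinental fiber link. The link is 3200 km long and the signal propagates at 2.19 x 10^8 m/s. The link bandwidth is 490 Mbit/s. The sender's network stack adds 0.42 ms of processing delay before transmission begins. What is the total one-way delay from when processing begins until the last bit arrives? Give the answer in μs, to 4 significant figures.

15050 μs

L = 1024 × 8 = 8192 bits.
Transmission delay = L/R = 8192 / 490000000 = 16.7184 μs.
Propagation delay = d/s = 3200000 m / 219000000 m/s = 14611.9 μs.
Plus processing delay 0.42 ms = 420 μs.
Total = 15050 μs.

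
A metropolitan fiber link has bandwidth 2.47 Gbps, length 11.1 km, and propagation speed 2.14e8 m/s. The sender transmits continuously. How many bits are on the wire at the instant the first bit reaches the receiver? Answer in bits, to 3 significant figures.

Propagation delay = 11100 / 214000000 = 5.18692e-05 s.
BDP = R × t_prop = 2470000000 × 5.18692e-05 = 128117 bits.

128000 bits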